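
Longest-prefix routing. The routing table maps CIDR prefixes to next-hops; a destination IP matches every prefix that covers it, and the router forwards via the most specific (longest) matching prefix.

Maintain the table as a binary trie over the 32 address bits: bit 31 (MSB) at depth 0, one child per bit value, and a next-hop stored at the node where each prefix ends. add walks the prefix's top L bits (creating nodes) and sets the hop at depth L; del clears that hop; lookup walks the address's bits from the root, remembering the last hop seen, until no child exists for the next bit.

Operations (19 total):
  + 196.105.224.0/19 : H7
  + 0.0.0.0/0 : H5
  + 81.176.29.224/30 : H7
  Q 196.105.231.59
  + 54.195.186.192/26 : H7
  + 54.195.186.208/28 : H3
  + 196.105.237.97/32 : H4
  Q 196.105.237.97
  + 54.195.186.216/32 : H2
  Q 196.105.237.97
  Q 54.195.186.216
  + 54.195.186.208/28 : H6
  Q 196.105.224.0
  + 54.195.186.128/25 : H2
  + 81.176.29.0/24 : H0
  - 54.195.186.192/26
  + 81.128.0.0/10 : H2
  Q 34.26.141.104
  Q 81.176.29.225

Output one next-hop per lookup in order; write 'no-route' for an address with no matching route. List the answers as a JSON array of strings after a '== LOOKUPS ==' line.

Apply in order:
  add 196.105.224.0/19 -> H7 at depth 19
  add 0.0.0.0/0 -> H5 at depth 0
  add 81.176.29.224/30 -> H7 at depth 30
  ? 196.105.231.59  path d0:H5→d1:-→d2:-→d3:-→d4:-→d5:-→d6:-→d7:-→d8:-→d9:-→d10:-→d11:-→d12:-→d13:-→d14:-→d15:-→d16:-→d17:-→d18:-→d19:H7  best=H7
  add 54.195.186.192/26 -> H7 at depth 26
  add 54.195.186.208/28 -> H3 at depth 28
  add 196.105.237.97/32 -> H4 at depth 32
  ? 196.105.237.97  path d0:H5→d1:-→d2:-→d3:-→d4:-→d5:-→d6:-→d7:-→d8:-→d9:-→d10:-→d11:-→d12:-→d13:-→d14:-→d15:-→d16:-→d17:-→d18:-→d19:H7→d20:-→d21:-→d22:-→d23:-→d24:-→d25:-→d26:-→d27:-→d28:-→d29:-→d30:-→d31:-→d32:H4  best=H4
  add 54.195.186.216/32 -> H2 at depth 32
  ? 196.105.237.97  path d0:H5→d1:-→d2:-→d3:-→d4:-→d5:-→d6:-→d7:-→d8:-→d9:-→d10:-→d11:-→d12:-→d13:-→d14:-→d15:-→d16:-→d17:-→d18:-→d19:H7→d20:-→d21:-→d22:-→d23:-→d24:-→d25:-→d26:-→d27:-→d28:-→d29:-→d30:-→d31:-→d32:H4  best=H4
  ? 54.195.186.216  path d0:H5→d1:-→d2:-→d3:-→d4:-→d5:-→d6:-→d7:-→d8:-→d9:-→d10:-→d11:-→d12:-→d13:-→d14:-→d15:-→d16:-→d17:-→d18:-→d19:-→d20:-→d21:-→d22:-→d23:-→d24:-→d25:-→d26:H7→d27:-→d28:H3→d29:-→d30:-→d31:-→d32:H2  best=H2
  add 54.195.186.208/28 -> H6 at depth 28
  ? 196.105.224.0  path d0:H5→d1:-→d2:-→d3:-→d4:-→d5:-→d6:-→d7:-→d8:-→d9:-→d10:-→d11:-→d12:-→d13:-→d14:-→d15:-→d16:-→d17:-→d18:-→d19:H7→d20:-  best=H7
  add 54.195.186.128/25 -> H2 at depth 25
  add 81.176.29.0/24 -> H0 at depth 24
  - 54.195.186.192/26 clear@26
  add 81.128.0.0/10 -> H2 at depth 10
  ? 34.26.141.104  path d0:H5→d1:-→d2:-→d3:-  best=H5
  ? 81.176.29.225  path d0:H5→d1:-→d2:-→d3:-→d4:-→d5:-→d6:-→d7:-→d8:-→d9:-→d10:H2→d11:-→d12:-→d13:-→d14:-→d15:-→d16:-→d17:-→d18:-→d19:-→d20:-→d21:-→d22:-→d23:-→d24:H0→d25:-→d26:-→d27:-→d28:-→d29:-→d30:H7  best=H7

== LOOKUPS ==
["H7","H4","H4","H2","H7","H5","H7"]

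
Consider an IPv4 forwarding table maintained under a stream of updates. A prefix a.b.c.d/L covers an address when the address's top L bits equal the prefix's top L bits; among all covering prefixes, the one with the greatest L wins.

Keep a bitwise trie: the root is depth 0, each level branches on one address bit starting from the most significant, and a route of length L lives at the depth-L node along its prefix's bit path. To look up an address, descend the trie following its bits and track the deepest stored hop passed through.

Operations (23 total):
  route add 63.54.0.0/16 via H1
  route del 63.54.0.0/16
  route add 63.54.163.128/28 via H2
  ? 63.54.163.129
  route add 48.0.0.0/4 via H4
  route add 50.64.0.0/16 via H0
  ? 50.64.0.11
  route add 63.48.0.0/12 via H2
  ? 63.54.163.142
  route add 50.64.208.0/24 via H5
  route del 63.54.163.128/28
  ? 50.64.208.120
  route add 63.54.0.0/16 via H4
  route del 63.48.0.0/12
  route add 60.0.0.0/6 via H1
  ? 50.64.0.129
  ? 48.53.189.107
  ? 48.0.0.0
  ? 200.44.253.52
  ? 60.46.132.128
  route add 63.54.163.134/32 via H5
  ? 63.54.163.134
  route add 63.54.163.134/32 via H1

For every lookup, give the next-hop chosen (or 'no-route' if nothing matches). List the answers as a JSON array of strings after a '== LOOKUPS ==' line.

Trace:
  + 63.54.0.0/16 (H1) depth=16
  del 63.54.0.0/16 (clear depth 16)
  + 63.54.163.128/28 (H2) depth=28
  Q 63.54.163.129: descend 0011111100110110101000111000 ; hops seen [H2] ; pick H2
  + 48.0.0.0/4 (H4) depth=4
  + 50.64.0.0/16 (H0) depth=16
  Q 50.64.0.11: descend 0011001001000000 ; hops seen [H4,H0] ; pick H0
  + 63.48.0.0/12 (H2) depth=12
  Q 63.54.163.142: descend 0011111100110110101000111000 ; hops seen [H4,H2,H2] ; pick H2
  + 50.64.208.0/24 (H5) depth=24
  del 63.54.163.128/28 (clear depth 28)
  Q 50.64.208.120: descend 001100100100000011010000 ; hops seen [H4,H0,H5] ; pick H5
  + 63.54.0.0/16 (H4) depth=16
  del 63.48.0.0/12 (clear depth 12)
  + 60.0.0.0/6 (H1) depth=6
  Q 50.64.0.129: descend 0011001001000000 ; hops seen [H4,H0] ; pick H0
  Q 48.53.189.107: descend 001100 ; hops seen [H4] ; pick H4
  Q 48.0.0.0: descend 001100 ; hops seen [H4] ; pick H4
  Q 200.44.253.52: descend ε ; hops seen [∅] ; pick no-route
  Q 60.46.132.128: descend 001111 ; hops seen [H4,H1] ; pick H1
  + 63.54.163.134/32 (H5) depth=32
  Q 63.54.163.134: descend 00111111001101101010001110000110 ; hops seen [H4,H1,H4,H5] ; pick H5
  + 63.54.163.134/32 (H1) depth=32

== LOOKUPS ==
["H2","H0","H2","H5","H0","H4","H4","no-route","H1","H5"]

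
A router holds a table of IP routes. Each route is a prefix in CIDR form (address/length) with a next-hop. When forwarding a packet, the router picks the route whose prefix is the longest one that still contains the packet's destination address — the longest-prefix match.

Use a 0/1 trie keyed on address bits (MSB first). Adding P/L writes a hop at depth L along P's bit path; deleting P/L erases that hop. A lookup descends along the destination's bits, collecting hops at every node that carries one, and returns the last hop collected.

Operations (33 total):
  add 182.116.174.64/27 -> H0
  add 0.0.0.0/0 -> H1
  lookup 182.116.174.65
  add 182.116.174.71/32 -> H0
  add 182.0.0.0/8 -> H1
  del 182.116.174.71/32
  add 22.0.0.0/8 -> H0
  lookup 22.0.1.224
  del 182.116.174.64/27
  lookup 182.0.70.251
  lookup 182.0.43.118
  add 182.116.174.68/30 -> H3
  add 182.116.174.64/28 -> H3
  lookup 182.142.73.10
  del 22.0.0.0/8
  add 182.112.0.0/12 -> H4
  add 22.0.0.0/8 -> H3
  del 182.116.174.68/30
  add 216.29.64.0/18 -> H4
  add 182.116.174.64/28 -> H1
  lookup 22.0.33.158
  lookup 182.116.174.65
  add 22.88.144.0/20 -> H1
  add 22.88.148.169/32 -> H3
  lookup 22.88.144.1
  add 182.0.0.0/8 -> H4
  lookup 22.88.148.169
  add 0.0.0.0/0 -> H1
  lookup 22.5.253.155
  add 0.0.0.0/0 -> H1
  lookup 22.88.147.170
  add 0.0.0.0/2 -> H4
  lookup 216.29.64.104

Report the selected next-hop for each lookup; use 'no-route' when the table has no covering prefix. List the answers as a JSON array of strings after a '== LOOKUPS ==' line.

Process each operation:
  add 182.116.174.64/27 -> H0 at depth 27
  add 0.0.0.0/0 -> H1 at depth 0
  Q 182.116.174.65: descend 101101100111010010101110010 ; hops seen [H1,H0] ; pick H0
  add 182.116.174.71/32 -> H0 at depth 32
  add 182.0.0.0/8 -> H1 at depth 8
  - 182.116.174.71/32 clear@32
  add 22.0.0.0/8 -> H0 at depth 8
  Q 22.0.1.224: descend 00010110 ; hops seen [H1,H0] ; pick H0
  - 182.116.174.64/27 clear@27
  Q 182.0.70.251: descend 101101100 ; hops seen [H1,H1] ; pick H1
  Q 182.0.43.118: descend 101101100 ; hops seen [H1,H1] ; pick H1
  add 182.116.174.68/30 -> H3 at depth 30
  add 182.116.174.64/28 -> H3 at depth 28
  Q 182.142.73.10: descend 10110110 ; hops seen [H1,H1] ; pick H1
  - 22.0.0.0/8 clear@8
  add 182.112.0.0/12 -> H4 at depth 12
  add 22.0.0.0/8 -> H3 at depth 8
  - 182.116.174.68/30 clear@30
  add 216.29.64.0/18 -> H4 at depth 18
  add 182.116.174.64/28 -> H1 at depth 28
  Q 22.0.33.158: descend 00010110 ; hops seen [H1,H3] ; pick H3
  Q 182.116.174.65: descend 10110110011101001010111001000 ; hops seen [H1,H1,H4,H1] ; pick H1
  add 22.88.144.0/20 -> H1 at depth 20
  add 22.88.148.169/32 -> H3 at depth 32
  Q 22.88.144.1: descend 000101100101100010010 ; hops seen [H1,H3,H1] ; pick H1
  add 182.0.0.0/8 -> H4 at depth 8
  Q 22.88.148.169: descend 00010110010110001001010010101001 ; hops seen [H1,H3,H1,H3] ; pick H3
  add 0.0.0.0/0 -> H1 at depth 0
  Q 22.5.253.155: descend 000101100 ; hops seen [H1,H3] ; pick H3
  add 0.0.0.0/0 -> H1 at depth 0
  Q 22.88.147.170: descend 000101100101100010010 ; hops seen [H1,H3,H1] ; pick H1
  add 0.0.0.0/2 -> H4 at depth 2
  Q 216.29.64.104: descend 110110000001110101 ; hops seen [H1,H4] ; pick H4

== LOOKUPS ==
["H0","H0","H1","H1","H1","H3","H1","H1","H3","H3","H1","H4"]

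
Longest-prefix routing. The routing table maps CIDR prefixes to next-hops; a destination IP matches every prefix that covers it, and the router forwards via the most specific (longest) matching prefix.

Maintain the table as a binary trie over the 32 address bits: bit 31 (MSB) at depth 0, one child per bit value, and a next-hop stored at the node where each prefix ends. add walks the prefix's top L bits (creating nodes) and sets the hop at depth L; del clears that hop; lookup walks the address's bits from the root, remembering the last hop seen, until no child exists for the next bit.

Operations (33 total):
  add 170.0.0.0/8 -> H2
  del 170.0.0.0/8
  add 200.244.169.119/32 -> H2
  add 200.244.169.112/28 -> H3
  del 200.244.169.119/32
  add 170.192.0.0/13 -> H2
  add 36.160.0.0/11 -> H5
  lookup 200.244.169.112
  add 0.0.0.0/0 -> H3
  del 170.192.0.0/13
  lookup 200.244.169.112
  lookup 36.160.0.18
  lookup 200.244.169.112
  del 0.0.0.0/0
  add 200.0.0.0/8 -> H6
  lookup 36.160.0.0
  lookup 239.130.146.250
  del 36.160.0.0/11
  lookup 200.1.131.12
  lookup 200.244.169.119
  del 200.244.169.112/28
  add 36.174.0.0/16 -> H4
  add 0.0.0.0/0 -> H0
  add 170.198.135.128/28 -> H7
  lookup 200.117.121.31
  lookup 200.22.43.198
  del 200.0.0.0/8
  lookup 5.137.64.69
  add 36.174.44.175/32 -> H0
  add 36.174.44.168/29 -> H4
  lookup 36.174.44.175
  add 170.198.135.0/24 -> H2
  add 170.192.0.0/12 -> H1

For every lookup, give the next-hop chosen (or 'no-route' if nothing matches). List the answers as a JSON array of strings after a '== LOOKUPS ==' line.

Apply in order:
  add 170.0.0.0/8 -> H2 at depth 8
  - 170.0.0.0/8 clear@8
  add 200.244.169.119/32 -> H2 at depth 32
  add 200.244.169.112/28 -> H3 at depth 28
  - 200.244.169.119/32 clear@32
  add 170.192.0.0/13 -> H2 at depth 13
  add 36.160.0.0/11 -> H5 at depth 11
  ? 200.244.169.112  path d0:-→d1:-→d2:-→d3:-→d4:-→d5:-→d6:-→d7:-→d8:-→d9:-→d10:-→d11:-→d12:-→d13:-→d14:-→d15:-→d16:-→d17:-→d18:-→d19:-→d20:-→d21:-→d22:-→d23:-→d24:-→d25:-→d26:-→d27:-→d28:H3→d29:-  best=H3
  add 0.0.0.0/0 -> H3 at depth 0
  - 170.192.0.0/13 clear@13
  ? 200.244.169.112  path d0:H3→d1:-→d2:-→d3:-→d4:-→d5:-→d6:-→d7:-→d8:-→d9:-→d10:-→d11:-→d12:-→d13:-→d14:-→d15:-→d16:-→d17:-→d18:-→d19:-→d20:-→d21:-→d22:-→d23:-→d24:-→d25:-→d26:-→d27:-→d28:H3→d29:-  best=H3
  ? 36.160.0.18  path d0:H3→d1:-→d2:-→d3:-→d4:-→d5:-→d6:-→d7:-→d8:-→d9:-→d10:-→d11:H5  best=H5
  ? 200.244.169.112  path d0:H3→d1:-→d2:-→d3:-→d4:-→d5:-→d6:-→d7:-→d8:-→d9:-→d10:-→d11:-→d12:-→d13:-→d14:-→d15:-→d16:-→d17:-→d18:-→d19:-→d20:-→d21:-→d22:-→d23:-→d24:-→d25:-→d26:-→d27:-→d28:H3→d29:-  best=H3
  - 0.0.0.0/0 clear@0
  add 200.0.0.0/8 -> H6 at depth 8
  ? 36.160.0.0  path d0:-→d1:-→d2:-→d3:-→d4:-→d5:-→d6:-→d7:-→d8:-→d9:-→d10:-→d11:H5  best=H5
  ? 239.130.146.250  path d0:-→d1:-→d2:-  best=no-route
  - 36.160.0.0/11 clear@11
  ? 200.1.131.12  path d0:-→d1:-→d2:-→d3:-→d4:-→d5:-→d6:-→d7:-→d8:H6  best=H6
  ? 200.244.169.119  path d0:-→d1:-→d2:-→d3:-→d4:-→d5:-→d6:-→d7:-→d8:H6→d9:-→d10:-→d11:-→d12:-→d13:-→d14:-→d15:-→d16:-→d17:-→d18:-→d19:-→d20:-→d21:-→d22:-→d23:-→d24:-→d25:-→d26:-→d27:-→d28:H3→d29:-→d30:-→d31:-→d32:-  best=H3
  - 200.244.169.112/28 clear@28
  add 36.174.0.0/16 -> H4 at depth 16
  add 0.0.0.0/0 -> H0 at depth 0
  add 170.198.135.128/28 -> H7 at depth 28
  ? 200.117.121.31  path d0:H0→d1:-→d2:-→d3:-→d4:-→d5:-→d6:-→d7:-→d8:H6  best=H6
  ? 200.22.43.198  path d0:H0→d1:-→d2:-→d3:-→d4:-→d5:-→d6:-→d7:-→d8:H6  best=H6
  - 200.0.0.0/8 clear@8
  ? 5.137.64.69  path d0:H0→d1:-→d2:-  best=H0
  add 36.174.44.175/32 -> H0 at depth 32
  add 36.174.44.168/29 -> H4 at depth 29
  ? 36.174.44.175  path d0:H0→d1:-→d2:-→d3:-→d4:-→d5:-→d6:-→d7:-→d8:-→d9:-→d10:-→d11:-→d12:-→d13:-→d14:-→d15:-→d16:H4→d17:-→d18:-→d19:-→d20:-→d21:-→d22:-→d23:-→d24:-→d25:-→d26:-→d27:-→d28:-→d29:H4→d30:-→d31:-→d32:H0  best=H0
  add 170.198.135.0/24 -> H2 at depth 24
  add 170.192.0.0/12 -> H1 at depth 12

== LOOKUPS ==
["H3","H3","H5","H3","H5","no-route","H6","H3","H6","H6","H0","H0"]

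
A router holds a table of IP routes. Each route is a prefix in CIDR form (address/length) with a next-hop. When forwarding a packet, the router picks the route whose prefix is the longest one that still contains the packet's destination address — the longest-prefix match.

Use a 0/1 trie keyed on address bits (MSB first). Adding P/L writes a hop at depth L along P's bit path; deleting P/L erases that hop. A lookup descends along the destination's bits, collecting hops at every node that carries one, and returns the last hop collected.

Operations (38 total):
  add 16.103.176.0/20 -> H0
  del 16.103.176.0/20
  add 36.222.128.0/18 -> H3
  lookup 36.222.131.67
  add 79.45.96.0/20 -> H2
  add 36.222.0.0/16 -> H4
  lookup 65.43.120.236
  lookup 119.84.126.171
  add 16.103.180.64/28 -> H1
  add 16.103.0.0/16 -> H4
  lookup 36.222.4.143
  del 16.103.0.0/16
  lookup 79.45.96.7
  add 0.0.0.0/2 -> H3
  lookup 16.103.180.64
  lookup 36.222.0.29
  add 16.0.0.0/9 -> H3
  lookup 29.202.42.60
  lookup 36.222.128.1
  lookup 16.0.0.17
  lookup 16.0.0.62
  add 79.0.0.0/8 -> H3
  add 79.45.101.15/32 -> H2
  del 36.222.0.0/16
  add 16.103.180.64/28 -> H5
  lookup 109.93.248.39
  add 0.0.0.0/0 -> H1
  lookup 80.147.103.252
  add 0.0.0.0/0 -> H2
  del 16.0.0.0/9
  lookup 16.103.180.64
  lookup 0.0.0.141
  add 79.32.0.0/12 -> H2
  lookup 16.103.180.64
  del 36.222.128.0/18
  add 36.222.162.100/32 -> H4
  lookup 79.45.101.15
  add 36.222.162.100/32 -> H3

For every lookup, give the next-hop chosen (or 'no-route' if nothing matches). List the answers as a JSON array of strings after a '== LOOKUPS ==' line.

Trace:
  + 16.103.176.0/20 (H0) depth=20
  - 16.103.176.0/20 clear@20
  + 36.222.128.0/18 (H3) depth=18
  Q 36.222.131.67: descend 001001001101111010 ; hops seen [H3] ; pick H3
  + 79.45.96.0/20 (H2) depth=20
  + 36.222.0.0/16 (H4) depth=16
  Q 65.43.120.236: descend 0100 ; hops seen [∅] ; pick no-route
  Q 119.84.126.171: descend 01 ; hops seen [∅] ; pick no-route
  + 16.103.180.64/28 (H1) depth=28
  + 16.103.0.0/16 (H4) depth=16
  Q 36.222.4.143: descend 0010010011011110 ; hops seen [H4] ; pick H4
  - 16.103.0.0/16 clear@16
  Q 79.45.96.7: descend 01001111001011010110 ; hops seen [H2] ; pick H2
  + 0.0.0.0/2 (H3) depth=2
  Q 16.103.180.64: descend 0001000001100111101101000100 ; hops seen [H3,H1] ; pick H1
  Q 36.222.0.29: descend 0010010011011110 ; hops seen [H3,H4] ; pick H4
  + 16.0.0.0/9 (H3) depth=9
  Q 29.202.42.60: descend 0001 ; hops seen [H3] ; pick H3
  Q 36.222.128.1: descend 001001001101111010 ; hops seen [H3,H4,H3] ; pick H3
  Q 16.0.0.17: descend 000100000 ; hops seen [H3,H3] ; pick H3
  Q 16.0.0.62: descend 000100000 ; hops seen [H3,H3] ; pick H3
  + 79.0.0.0/8 (H3) depth=8
  + 79.45.101.15/32 (H2) depth=32
  - 36.222.0.0/16 clear@16
  + 16.103.180.64/28 (H5) depth=28
  Q 109.93.248.39: descend 01 ; hops seen [∅] ; pick no-route
  + 0.0.0.0/0 (H1) depth=0
  Q 80.147.103.252: descend 010 ; hops seen [H1] ; pick H1
  + 0.0.0.0/0 (H2) depth=0
  - 16.0.0.0/9 clear@9
  Q 16.103.180.64: descend 0001000001100111101101000100 ; hops seen [H2,H3,H5] ; pick H5
  Q 0.0.0.141: descend 000 ; hops seen [H2,H3] ; pick H3
  + 79.32.0.0/12 (H2) depth=12
  Q 16.103.180.64: descend 0001000001100111101101000100 ; hops seen [H2,H3,H5] ; pick H5
  - 36.222.128.0/18 clear@18
  + 36.222.162.100/32 (H4) depth=32
  Q 79.45.101.15: descend 01001111001011010110010100001111 ; hops seen [H2,H3,H2,H2,H2] ; pick H2
  + 36.222.162.100/32 (H3) depth=32

== LOOKUPS ==
["H3","no-route","no-route","H4","H2","H1","H4","H3","H3","H3","H3","no-route","H1","H5","H3","H5","H2"]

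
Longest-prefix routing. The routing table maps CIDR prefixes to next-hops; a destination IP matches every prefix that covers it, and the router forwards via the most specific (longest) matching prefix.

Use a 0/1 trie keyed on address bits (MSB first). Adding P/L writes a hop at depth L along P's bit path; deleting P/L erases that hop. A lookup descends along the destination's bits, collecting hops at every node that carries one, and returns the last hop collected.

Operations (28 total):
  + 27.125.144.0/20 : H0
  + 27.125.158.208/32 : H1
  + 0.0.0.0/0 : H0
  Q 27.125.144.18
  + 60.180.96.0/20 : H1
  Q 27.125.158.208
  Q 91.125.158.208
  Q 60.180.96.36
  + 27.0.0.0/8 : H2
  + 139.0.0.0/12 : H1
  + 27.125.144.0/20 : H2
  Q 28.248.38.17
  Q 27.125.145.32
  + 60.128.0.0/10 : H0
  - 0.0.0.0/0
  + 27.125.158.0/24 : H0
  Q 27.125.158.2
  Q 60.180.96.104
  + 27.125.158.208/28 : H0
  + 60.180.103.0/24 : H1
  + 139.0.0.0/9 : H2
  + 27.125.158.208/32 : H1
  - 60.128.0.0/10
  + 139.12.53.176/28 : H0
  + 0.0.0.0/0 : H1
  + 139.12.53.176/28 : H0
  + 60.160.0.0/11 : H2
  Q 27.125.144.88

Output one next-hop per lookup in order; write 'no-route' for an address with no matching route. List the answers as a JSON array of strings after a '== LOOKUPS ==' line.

Trace:
  add 27.125.144.0/20 -> H0 at depth 20
  add 27.125.158.208/32 -> H1 at depth 32
  add 0.0.0.0/0 -> H0 at depth 0
  ? 27.125.144.18  path d0:H0→d1:-→d2:-→d3:-→d4:-→d5:-→d6:-→d7:-→d8:-→d9:-→d10:-→d11:-→d12:-→d13:-→d14:-→d15:-→d16:-→d17:-→d18:-→d19:-→d20:H0  best=H0
  add 60.180.96.0/20 -> H1 at depth 20
  ? 27.125.158.208  path d0:H0→d1:-→d2:-→d3:-→d4:-→d5:-→d6:-→d7:-→d8:-→d9:-→d10:-→d11:-→d12:-→d13:-→d14:-→d15:-→d16:-→d17:-→d18:-→d19:-→d20:H0→d21:-→d22:-→d23:-→d24:-→d25:-→d26:-→d27:-→d28:-→d29:-→d30:-→d31:-→d32:H1  best=H1
  ? 91.125.158.208  path d0:H0→d1:-  best=H0
  ? 60.180.96.36  path d0:H0→d1:-→d2:-→d3:-→d4:-→d5:-→d6:-→d7:-→d8:-→d9:-→d10:-→d11:-→d12:-→d13:-→d14:-→d15:-→d16:-→d17:-→d18:-→d19:-→d20:H1  best=H1
  add 27.0.0.0/8 -> H2 at depth 8
  add 139.0.0.0/12 -> H1 at depth 12
  add 27.125.144.0/20 -> H2 at depth 20
  ? 28.248.38.17  path d0:H0→d1:-→d2:-→d3:-→d4:-→d5:-  best=H0
  ? 27.125.145.32  path d0:H0→d1:-→d2:-→d3:-→d4:-→d5:-→d6:-→d7:-→d8:H2→d9:-→d10:-→d11:-→d12:-→d13:-→d14:-→d15:-→d16:-→d17:-→d18:-→d19:-→d20:H2  best=H2
  add 60.128.0.0/10 -> H0 at depth 10
  del 0.0.0.0/0 (clear depth 0)
  add 27.125.158.0/24 -> H0 at depth 24
  ? 27.125.158.2  path d0:-→d1:-→d2:-→d3:-→d4:-→d5:-→d6:-→d7:-→d8:H2→d9:-→d10:-→d11:-→d12:-→d13:-→d14:-→d15:-→d16:-→d17:-→d18:-→d19:-→d20:H2→d21:-→d22:-→d23:-→d24:H0  best=H0
  ? 60.180.96.104  path d0:-→d1:-→d2:-→d3:-→d4:-→d5:-→d6:-→d7:-→d8:-→d9:-→d10:H0→d11:-→d12:-→d13:-→d14:-→d15:-→d16:-→d17:-→d18:-→d19:-→d20:H1  best=H1
  add 27.125.158.208/28 -> H0 at depth 28
  add 60.180.103.0/24 -> H1 at depth 24
  add 139.0.0.0/9 -> H2 at depth 9
  add 27.125.158.208/32 -> H1 at depth 32
  del 60.128.0.0/10 (clear depth 10)
  add 139.12.53.176/28 -> H0 at depth 28
  add 0.0.0.0/0 -> H1 at depth 0
  add 139.12.53.176/28 -> H0 at depth 28
  add 60.160.0.0/11 -> H2 at depth 11
  ? 27.125.144.88  path d0:H1→d1:-→d2:-→d3:-→d4:-→d5:-→d6:-→d7:-→d8:H2→d9:-→d10:-→d11:-→d12:-→d13:-→d14:-→d15:-→d16:-→d17:-→d18:-→d19:-→d20:H2  best=H2

== LOOKUPS ==
["H0","H1","H0","H1","H0","H2","H0","H1","H2"]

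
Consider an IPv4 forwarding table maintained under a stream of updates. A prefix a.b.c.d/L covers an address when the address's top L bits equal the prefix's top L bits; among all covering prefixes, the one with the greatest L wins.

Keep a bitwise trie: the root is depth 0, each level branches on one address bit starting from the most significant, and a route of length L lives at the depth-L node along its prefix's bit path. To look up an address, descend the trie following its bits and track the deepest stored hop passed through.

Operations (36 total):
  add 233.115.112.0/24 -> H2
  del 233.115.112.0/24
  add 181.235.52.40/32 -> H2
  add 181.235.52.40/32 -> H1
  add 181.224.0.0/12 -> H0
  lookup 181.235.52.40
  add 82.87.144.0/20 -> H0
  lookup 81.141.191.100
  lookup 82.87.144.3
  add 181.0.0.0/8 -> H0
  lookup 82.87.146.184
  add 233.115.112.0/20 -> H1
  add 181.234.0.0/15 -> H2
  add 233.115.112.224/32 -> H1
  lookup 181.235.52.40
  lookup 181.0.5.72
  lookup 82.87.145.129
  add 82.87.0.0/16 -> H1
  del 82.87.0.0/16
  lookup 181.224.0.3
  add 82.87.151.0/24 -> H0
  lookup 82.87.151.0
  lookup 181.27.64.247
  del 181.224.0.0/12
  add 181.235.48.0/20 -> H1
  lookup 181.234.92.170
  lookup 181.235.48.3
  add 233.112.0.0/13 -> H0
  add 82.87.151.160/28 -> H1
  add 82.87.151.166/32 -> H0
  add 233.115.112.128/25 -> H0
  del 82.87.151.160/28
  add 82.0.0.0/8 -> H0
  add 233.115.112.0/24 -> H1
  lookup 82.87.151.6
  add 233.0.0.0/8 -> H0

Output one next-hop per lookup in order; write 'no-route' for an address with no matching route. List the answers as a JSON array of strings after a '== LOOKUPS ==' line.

Process each operation:
  add 233.115.112.0/24 -> H2 at depth 24
  del 233.115.112.0/24 (clear depth 24)
  add 181.235.52.40/32 -> H2 at depth 32
  add 181.235.52.40/32 -> H1 at depth 32
  add 181.224.0.0/12 -> H0 at depth 12
  ? 181.235.52.40  path d0:-→d1:-→d2:-→d3:-→d4:-→d5:-→d6:-→d7:-→d8:-→d9:-→d10:-→d11:-→d12:H0→d13:-→d14:-→d15:-→d16:-→d17:-→d18:-→d19:-→d20:-→d21:-→d22:-→d23:-→d24:-→d25:-→d26:-→d27:-→d28:-→d29:-→d30:-→d31:-→d32:H1  best=H1
  add 82.87.144.0/20 -> H0 at depth 20
  ? 81.141.191.100  path d0:-→d1:-→d2:-→d3:-→d4:-→d5:-→d6:-  best=no-route
  ? 82.87.144.3  path d0:-→d1:-→d2:-→d3:-→d4:-→d5:-→d6:-→d7:-→d8:-→d9:-→d10:-→d11:-→d12:-→d13:-→d14:-→d15:-→d16:-→d17:-→d18:-→d19:-→d20:H0  best=H0
  add 181.0.0.0/8 -> H0 at depth 8
  ? 82.87.146.184  path d0:-→d1:-→d2:-→d3:-→d4:-→d5:-→d6:-→d7:-→d8:-→d9:-→d10:-→d11:-→d12:-→d13:-→d14:-→d15:-→d16:-→d17:-→d18:-→d19:-→d20:H0  best=H0
  add 233.115.112.0/20 -> H1 at depth 20
  add 181.234.0.0/15 -> H2 at depth 15
  add 233.115.112.224/32 -> H1 at depth 32
  ? 181.235.52.40  path d0:-→d1:-→d2:-→d3:-→d4:-→d5:-→d6:-→d7:-→d8:H0→d9:-→d10:-→d11:-→d12:H0→d13:-→d14:-→d15:H2→d16:-→d17:-→d18:-→d19:-→d20:-→d21:-→d22:-→d23:-→d24:-→d25:-→d26:-→d27:-→d28:-→d29:-→d30:-→d31:-→d32:H1  best=H1
  ? 181.0.5.72  path d0:-→d1:-→d2:-→d3:-→d4:-→d5:-→d6:-→d7:-→d8:H0  best=H0
  ? 82.87.145.129  path d0:-→d1:-→d2:-→d3:-→d4:-→d5:-→d6:-→d7:-→d8:-→d9:-→d10:-→d11:-→d12:-→d13:-→d14:-→d15:-→d16:-→d17:-→d18:-→d19:-→d20:H0  best=H0
  add 82.87.0.0/16 -> H1 at depth 16
  del 82.87.0.0/16 (clear depth 16)
  ? 181.224.0.3  path d0:-→d1:-→d2:-→d3:-→d4:-→d5:-→d6:-→d7:-→d8:H0→d9:-→d10:-→d11:-→d12:H0  best=H0
  add 82.87.151.0/24 -> H0 at depth 24
  ? 82.87.151.0  path d0:-→d1:-→d2:-→d3:-→d4:-→d5:-→d6:-→d7:-→d8:-→d9:-→d10:-→d11:-→d12:-→d13:-→d14:-→d15:-→d16:-→d17:-→d18:-→d19:-→d20:H0→d21:-→d22:-→d23:-→d24:H0  best=H0
  ? 181.27.64.247  path d0:-→d1:-→d2:-→d3:-→d4:-→d5:-→d6:-→d7:-→d8:H0  best=H0
  del 181.224.0.0/12 (clear depth 12)
  add 181.235.48.0/20 -> H1 at depth 20
  ? 181.234.92.170  path d0:-→d1:-→d2:-→d3:-→d4:-→d5:-→d6:-→d7:-→d8:H0→d9:-→d10:-→d11:-→d12:-→d13:-→d14:-→d15:H2  best=H2
  ? 181.235.48.3  path d0:-→d1:-→d2:-→d3:-→d4:-→d5:-→d6:-→d7:-→d8:H0→d9:-→d10:-→d11:-→d12:-→d13:-→d14:-→d15:H2→d16:-→d17:-→d18:-→d19:-→d20:H1→d21:-  best=H1
  add 233.112.0.0/13 -> H0 at depth 13
  add 82.87.151.160/28 -> H1 at depth 28
  add 82.87.151.166/32 -> H0 at depth 32
  add 233.115.112.128/25 -> H0 at depth 25
  del 82.87.151.160/28 (clear depth 28)
  add 82.0.0.0/8 -> H0 at depth 8
  add 233.115.112.0/24 -> H1 at depth 24
  ? 82.87.151.6  path d0:-→d1:-→d2:-→d3:-→d4:-→d5:-→d6:-→d7:-→d8:H0→d9:-→d10:-→d11:-→d12:-→d13:-→d14:-→d15:-→d16:-→d17:-→d18:-→d19:-→d20:H0→d21:-→d22:-→d23:-→d24:H0  best=H0
  add 233.0.0.0/8 -> H0 at depth 8

== LOOKUPS ==
["H1","no-route","H0","H0","H1","H0","H0","H0","H0","H0","H2","H1","H0"]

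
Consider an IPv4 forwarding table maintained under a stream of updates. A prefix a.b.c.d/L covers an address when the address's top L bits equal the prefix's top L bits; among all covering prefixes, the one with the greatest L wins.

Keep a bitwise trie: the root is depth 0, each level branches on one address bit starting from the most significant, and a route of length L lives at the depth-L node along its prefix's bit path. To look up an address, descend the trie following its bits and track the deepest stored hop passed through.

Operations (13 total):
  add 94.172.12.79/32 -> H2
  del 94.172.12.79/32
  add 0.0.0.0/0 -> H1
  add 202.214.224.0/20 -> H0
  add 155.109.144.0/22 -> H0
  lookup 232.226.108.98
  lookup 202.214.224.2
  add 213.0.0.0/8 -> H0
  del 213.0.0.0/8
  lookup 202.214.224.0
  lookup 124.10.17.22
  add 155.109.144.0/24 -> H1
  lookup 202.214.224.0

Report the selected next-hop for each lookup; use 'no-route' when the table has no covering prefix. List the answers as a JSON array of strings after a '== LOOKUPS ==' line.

Apply in order:
  + 94.172.12.79/32 (H2) depth=32
  - 94.172.12.79/32 clear@32
  + 0.0.0.0/0 (H1) depth=0
  + 202.214.224.0/20 (H0) depth=20
  + 155.109.144.0/22 (H0) depth=22
  Q 232.226.108.98: descend 11 ; hops seen [H1] ; pick H1
  Q 202.214.224.2: descend 11001010110101101110 ; hops seen [H1,H0] ; pick H0
  + 213.0.0.0/8 (H0) depth=8
  - 213.0.0.0/8 clear@8
  Q 202.214.224.0: descend 11001010110101101110 ; hops seen [H1,H0] ; pick H0
  Q 124.10.17.22: descend 01 ; hops seen [H1] ; pick H1
  + 155.109.144.0/24 (H1) depth=24
  Q 202.214.224.0: descend 11001010110101101110 ; hops seen [H1,H0] ; pick H0

== LOOKUPS ==
["H1","H0","H0","H1","H0"]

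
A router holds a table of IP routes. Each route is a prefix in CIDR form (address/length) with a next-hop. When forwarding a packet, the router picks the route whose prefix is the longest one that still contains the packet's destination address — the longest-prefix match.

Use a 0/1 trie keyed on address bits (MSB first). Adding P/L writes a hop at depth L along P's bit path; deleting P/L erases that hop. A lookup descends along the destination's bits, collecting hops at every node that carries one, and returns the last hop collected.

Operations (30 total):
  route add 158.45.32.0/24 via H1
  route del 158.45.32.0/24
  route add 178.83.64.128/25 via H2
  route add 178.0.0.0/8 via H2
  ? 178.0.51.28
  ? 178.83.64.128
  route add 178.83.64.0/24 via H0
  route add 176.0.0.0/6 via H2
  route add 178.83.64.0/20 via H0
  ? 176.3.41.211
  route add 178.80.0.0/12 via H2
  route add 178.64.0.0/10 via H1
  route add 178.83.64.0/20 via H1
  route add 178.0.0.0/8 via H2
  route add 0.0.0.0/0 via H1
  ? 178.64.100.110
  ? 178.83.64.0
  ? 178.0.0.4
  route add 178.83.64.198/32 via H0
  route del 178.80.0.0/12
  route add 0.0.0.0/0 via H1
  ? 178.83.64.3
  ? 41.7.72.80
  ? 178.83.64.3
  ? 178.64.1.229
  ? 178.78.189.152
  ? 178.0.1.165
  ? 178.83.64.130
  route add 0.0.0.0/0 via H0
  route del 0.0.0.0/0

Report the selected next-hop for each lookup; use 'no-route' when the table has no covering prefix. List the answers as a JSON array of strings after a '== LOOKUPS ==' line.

Trace:
  add 158.45.32.0/24 -> H1 at depth 24
  - 158.45.32.0/24 clear@24
  add 178.83.64.128/25 -> H2 at depth 25
  add 178.0.0.0/8 -> H2 at depth 8
  lookup 178.0.51.28: bits 101100100 walk d0:-→d1:-→d2:-→d3:-→d4:-→d5:-→d6:-→d7:-→d8:H2→d9:- -> H2
  lookup 178.83.64.128: bits 1011001001010011010000001 walk d0:-→d1:-→d2:-→d3:-→d4:-→d5:-→d6:-→d7:-→d8:H2→d9:-→d10:-→d11:-→d12:-→d13:-→d14:-→d15:-→d16:-→d17:-→d18:-→d19:-→d20:-→d21:-→d22:-→d23:-→d24:-→d25:H2 -> H2
  add 178.83.64.0/24 -> H0 at depth 24
  add 176.0.0.0/6 -> H2 at depth 6
  add 178.83.64.0/20 -> H0 at depth 20
  lookup 176.3.41.211: bits 101100 walk d0:-→d1:-→d2:-→d3:-→d4:-→d5:-→d6:H2 -> H2
  add 178.80.0.0/12 -> H2 at depth 12
  add 178.64.0.0/10 -> H1 at depth 10
  add 178.83.64.0/20 -> H1 at depth 20
  add 178.0.0.0/8 -> H2 at depth 8
  add 0.0.0.0/0 -> H1 at depth 0
  lookup 178.64.100.110: bits 10110010010 walk d0:H1→d1:-→d2:-→d3:-→d4:-→d5:-→d6:H2→d7:-→d8:H2→d9:-→d10:H1→d11:- -> H1
  lookup 178.83.64.0: bits 101100100101001101000000 walk d0:H1→d1:-→d2:-→d3:-→d4:-→d5:-→d6:H2→d7:-→d8:H2→d9:-→d10:H1→d11:-→d12:H2→d13:-→d14:-→d15:-→d16:-→d17:-→d18:-→d19:-→d20:H1→d21:-→d22:-→d23:-→d24:H0 -> H0
  lookup 178.0.0.4: bits 101100100 walk d0:H1→d1:-→d2:-→d3:-→d4:-→d5:-→d6:H2→d7:-→d8:H2→d9:- -> H2
  add 178.83.64.198/32 -> H0 at depth 32
  - 178.80.0.0/12 clear@12
  add 0.0.0.0/0 -> H1 at depth 0
  lookup 178.83.64.3: bits 101100100101001101000000 walk d0:H1→d1:-→d2:-→d3:-→d4:-→d5:-→d6:H2→d7:-→d8:H2→d9:-→d10:H1→d11:-→d12:-→d13:-→d14:-→d15:-→d16:-→d17:-→d18:-→d19:-→d20:H1→d21:-→d22:-→d23:-→d24:H0 -> H0
  lookup 41.7.72.80: bits ε walk d0:H1 -> H1
  lookup 178.83.64.3: bits 101100100101001101000000 walk d0:H1→d1:-→d2:-→d3:-→d4:-→d5:-→d6:H2→d7:-→d8:H2→d9:-→d10:H1→d11:-→d12:-→d13:-→d14:-→d15:-→d16:-→d17:-→d18:-→d19:-→d20:H1→d21:-→d22:-→d23:-→d24:H0 -> H0
  lookup 178.64.1.229: bits 10110010010 walk d0:H1→d1:-→d2:-→d3:-→d4:-→d5:-→d6:H2→d7:-→d8:H2→d9:-→d10:H1→d11:- -> H1
  lookup 178.78.189.152: bits 10110010010 walk d0:H1→d1:-→d2:-→d3:-→d4:-→d5:-→d6:H2→d7:-→d8:H2→d9:-→d10:H1→d11:- -> H1
  lookup 178.0.1.165: bits 101100100 walk d0:H1→d1:-→d2:-→d3:-→d4:-→d5:-→d6:H2→d7:-→d8:H2→d9:- -> H2
  lookup 178.83.64.130: bits 1011001001010011010000001 walk d0:H1→d1:-→d2:-→d3:-→d4:-→d5:-→d6:H2→d7:-→d8:H2→d9:-→d10:H1→d11:-→d12:-→d13:-→d14:-→d15:-→d16:-→d17:-→d18:-→d19:-→d20:H1→d21:-→d22:-→d23:-→d24:H0→d25:H2 -> H2
  add 0.0.0.0/0 -> H0 at depth 0
  - 0.0.0.0/0 clear@0

== LOOKUPS ==
["H2","H2","H2","H1","H0","H2","H0","H1","H0","H1","H1","H2","H2"]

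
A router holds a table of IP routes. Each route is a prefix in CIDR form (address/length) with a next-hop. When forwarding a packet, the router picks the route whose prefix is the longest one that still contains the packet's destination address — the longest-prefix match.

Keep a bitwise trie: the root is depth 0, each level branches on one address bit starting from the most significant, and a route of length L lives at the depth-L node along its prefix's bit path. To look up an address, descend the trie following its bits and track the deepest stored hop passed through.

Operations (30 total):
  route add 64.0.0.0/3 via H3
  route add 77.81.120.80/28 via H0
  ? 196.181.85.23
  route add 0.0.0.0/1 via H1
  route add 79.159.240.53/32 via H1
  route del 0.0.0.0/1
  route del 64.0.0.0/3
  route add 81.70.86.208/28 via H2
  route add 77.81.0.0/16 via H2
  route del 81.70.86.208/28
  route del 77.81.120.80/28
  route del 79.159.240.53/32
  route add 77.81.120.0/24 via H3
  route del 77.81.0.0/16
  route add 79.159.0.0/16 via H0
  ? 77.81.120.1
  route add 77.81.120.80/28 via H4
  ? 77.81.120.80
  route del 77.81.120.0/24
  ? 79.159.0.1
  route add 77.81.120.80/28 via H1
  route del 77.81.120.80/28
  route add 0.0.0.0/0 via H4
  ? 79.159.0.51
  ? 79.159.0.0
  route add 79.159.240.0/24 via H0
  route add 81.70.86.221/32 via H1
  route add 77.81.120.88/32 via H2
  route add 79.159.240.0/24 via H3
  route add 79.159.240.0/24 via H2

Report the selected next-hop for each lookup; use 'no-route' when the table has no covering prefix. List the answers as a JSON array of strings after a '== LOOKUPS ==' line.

Process each operation:
  + 64.0.0.0/3 (H3) depth=3
  + 77.81.120.80/28 (H0) depth=28
  lookup 196.181.85.23: bits ε walk d0:- -> no-route
  + 0.0.0.0/1 (H1) depth=1
  + 79.159.240.53/32 (H1) depth=32
  del 0.0.0.0/1 (clear depth 1)
  del 64.0.0.0/3 (clear depth 3)
  + 81.70.86.208/28 (H2) depth=28
  + 77.81.0.0/16 (H2) depth=16
  del 81.70.86.208/28 (clear depth 28)
  del 77.81.120.80/28 (clear depth 28)
  del 79.159.240.53/32 (clear depth 32)
  + 77.81.120.0/24 (H3) depth=24
  del 77.81.0.0/16 (clear depth 16)
  + 79.159.0.0/16 (H0) depth=16
  lookup 77.81.120.1: bits 0100110101010001011110000 walk d0:-→d1:-→d2:-→d3:-→d4:-→d5:-→d6:-→d7:-→d8:-→d9:-→d10:-→d11:-→d12:-→d13:-→d14:-→d15:-→d16:-→d17:-→d18:-→d19:-→d20:-→d21:-→d22:-→d23:-→d24:H3→d25:- -> H3
  + 77.81.120.80/28 (H4) depth=28
  lookup 77.81.120.80: bits 0100110101010001011110000101 walk d0:-→d1:-→d2:-→d3:-→d4:-→d5:-→d6:-→d7:-→d8:-→d9:-→d10:-→d11:-→d12:-→d13:-→d14:-→d15:-→d16:-→d17:-→d18:-→d19:-→d20:-→d21:-→d22:-→d23:-→d24:H3→d25:-→d26:-→d27:-→d28:H4 -> H4
  del 77.81.120.0/24 (clear depth 24)
  lookup 79.159.0.1: bits 0100111110011111 walk d0:-→d1:-→d2:-→d3:-→d4:-→d5:-→d6:-→d7:-→d8:-→d9:-→d10:-→d11:-→d12:-→d13:-→d14:-→d15:-→d16:H0 -> H0
  + 77.81.120.80/28 (H1) depth=28
  del 77.81.120.80/28 (clear depth 28)
  + 0.0.0.0/0 (H4) depth=0
  lookup 79.159.0.51: bits 0100111110011111 walk d0:H4→d1:-→d2:-→d3:-→d4:-→d5:-→d6:-→d7:-→d8:-→d9:-→d10:-→d11:-→d12:-→d13:-→d14:-→d15:-→d16:H0 -> H0
  lookup 79.159.0.0: bits 0100111110011111 walk d0:H4→d1:-→d2:-→d3:-→d4:-→d5:-→d6:-→d7:-→d8:-→d9:-→d10:-→d11:-→d12:-→d13:-→d14:-→d15:-→d16:H0 -> H0
  + 79.159.240.0/24 (H0) depth=24
  + 81.70.86.221/32 (H1) depth=32
  + 77.81.120.88/32 (H2) depth=32
  + 79.159.240.0/24 (H3) depth=24
  + 79.159.240.0/24 (H2) depth=24

== LOOKUPS ==
["no-route","H3","H4","H0","H0","H0"]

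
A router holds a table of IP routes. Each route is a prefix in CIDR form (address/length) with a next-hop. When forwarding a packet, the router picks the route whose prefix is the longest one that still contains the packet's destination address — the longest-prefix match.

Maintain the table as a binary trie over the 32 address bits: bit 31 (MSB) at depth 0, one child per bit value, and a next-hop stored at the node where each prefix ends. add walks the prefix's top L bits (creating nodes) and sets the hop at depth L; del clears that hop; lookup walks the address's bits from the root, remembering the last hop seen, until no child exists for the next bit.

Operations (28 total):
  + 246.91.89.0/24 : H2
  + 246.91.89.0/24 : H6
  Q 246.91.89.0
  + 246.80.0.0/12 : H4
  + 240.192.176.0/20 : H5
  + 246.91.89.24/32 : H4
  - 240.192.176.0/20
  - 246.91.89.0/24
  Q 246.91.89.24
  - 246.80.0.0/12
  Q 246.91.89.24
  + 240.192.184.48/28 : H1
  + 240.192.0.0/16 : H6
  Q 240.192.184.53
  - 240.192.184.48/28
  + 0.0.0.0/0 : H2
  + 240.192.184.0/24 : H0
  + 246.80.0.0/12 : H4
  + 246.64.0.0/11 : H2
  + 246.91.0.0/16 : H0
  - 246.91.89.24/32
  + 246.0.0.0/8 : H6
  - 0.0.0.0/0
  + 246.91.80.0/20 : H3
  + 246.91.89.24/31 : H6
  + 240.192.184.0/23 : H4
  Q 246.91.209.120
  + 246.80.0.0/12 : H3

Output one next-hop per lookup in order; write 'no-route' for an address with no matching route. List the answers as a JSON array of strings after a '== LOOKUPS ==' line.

Process each operation:
  + 246.91.89.0/24 (H2) depth=24
  + 246.91.89.0/24 (H6) depth=24
  ? 246.91.89.0  path d0:-→d1:-→d2:-→d3:-→d4:-→d5:-→d6:-→d7:-→d8:-→d9:-→d10:-→d11:-→d12:-→d13:-→d14:-→d15:-→d16:-→d17:-→d18:-→d19:-→d20:-→d21:-→d22:-→d23:-→d24:H6  best=H6
  + 246.80.0.0/12 (H4) depth=12
  + 240.192.176.0/20 (H5) depth=20
  + 246.91.89.24/32 (H4) depth=32
  - 240.192.176.0/20 clear@20
  - 246.91.89.0/24 clear@24
  ? 246.91.89.24  path d0:-→d1:-→d2:-→d3:-→d4:-→d5:-→d6:-→d7:-→d8:-→d9:-→d10:-→d11:-→d12:H4→d13:-→d14:-→d15:-→d16:-→d17:-→d18:-→d19:-→d20:-→d21:-→d22:-→d23:-→d24:-→d25:-→d26:-→d27:-→d28:-→d29:-→d30:-→d31:-→d32:H4  best=H4
  - 246.80.0.0/12 clear@12
  ? 246.91.89.24  path d0:-→d1:-→d2:-→d3:-→d4:-→d5:-→d6:-→d7:-→d8:-→d9:-→d10:-→d11:-→d12:-→d13:-→d14:-→d15:-→d16:-→d17:-→d18:-→d19:-→d20:-→d21:-→d22:-→d23:-→d24:-→d25:-→d26:-→d27:-→d28:-→d29:-→d30:-→d31:-→d32:H4  best=H4
  + 240.192.184.48/28 (H1) depth=28
  + 240.192.0.0/16 (H6) depth=16
  ? 240.192.184.53  path d0:-→d1:-→d2:-→d3:-→d4:-→d5:-→d6:-→d7:-→d8:-→d9:-→d10:-→d11:-→d12:-→d13:-→d14:-→d15:-→d16:H6→d17:-→d18:-→d19:-→d20:-→d21:-→d22:-→d23:-→d24:-→d25:-→d26:-→d27:-→d28:H1  best=H1
  - 240.192.184.48/28 clear@28
  + 0.0.0.0/0 (H2) depth=0
  + 240.192.184.0/24 (H0) depth=24
  + 246.80.0.0/12 (H4) depth=12
  + 246.64.0.0/11 (H2) depth=11
  + 246.91.0.0/16 (H0) depth=16
  - 246.91.89.24/32 clear@32
  + 246.0.0.0/8 (H6) depth=8
  - 0.0.0.0/0 clear@0
  + 246.91.80.0/20 (H3) depth=20
  + 246.91.89.24/31 (H6) depth=31
  + 240.192.184.0/23 (H4) depth=23
  ? 246.91.209.120  path d0:-→d1:-→d2:-→d3:-→d4:-→d5:-→d6:-→d7:-→d8:H6→d9:-→d10:-→d11:H2→d12:H4→d13:-→d14:-→d15:-→d16:H0  best=H0
  + 246.80.0.0/12 (H3) depth=12

== LOOKUPS ==
["H6","H4","H4","H1","H0"]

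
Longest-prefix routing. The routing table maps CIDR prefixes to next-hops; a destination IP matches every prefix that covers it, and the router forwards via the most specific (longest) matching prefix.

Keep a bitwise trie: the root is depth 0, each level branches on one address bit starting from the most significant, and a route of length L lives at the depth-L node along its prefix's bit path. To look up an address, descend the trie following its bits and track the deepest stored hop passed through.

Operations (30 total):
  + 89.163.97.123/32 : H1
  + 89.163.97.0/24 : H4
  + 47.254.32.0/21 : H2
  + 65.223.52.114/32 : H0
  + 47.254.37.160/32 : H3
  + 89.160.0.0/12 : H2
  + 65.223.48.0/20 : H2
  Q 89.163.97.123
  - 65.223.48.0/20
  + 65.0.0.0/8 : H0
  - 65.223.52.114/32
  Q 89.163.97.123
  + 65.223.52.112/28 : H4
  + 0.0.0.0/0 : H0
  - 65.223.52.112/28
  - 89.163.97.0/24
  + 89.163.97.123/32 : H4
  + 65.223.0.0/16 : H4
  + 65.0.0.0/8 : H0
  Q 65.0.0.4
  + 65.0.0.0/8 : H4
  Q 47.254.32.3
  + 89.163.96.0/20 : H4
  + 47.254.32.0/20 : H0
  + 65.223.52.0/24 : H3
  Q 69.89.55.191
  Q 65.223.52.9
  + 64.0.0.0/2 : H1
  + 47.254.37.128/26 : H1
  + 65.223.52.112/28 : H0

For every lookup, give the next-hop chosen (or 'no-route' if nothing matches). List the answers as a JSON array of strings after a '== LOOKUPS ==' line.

Trace:
  add 89.163.97.123/32 -> H1 at depth 32
  add 89.163.97.0/24 -> H4 at depth 24
  add 47.254.32.0/21 -> H2 at depth 21
  add 65.223.52.114/32 -> H0 at depth 32
  add 47.254.37.160/32 -> H3 at depth 32
  add 89.160.0.0/12 -> H2 at depth 12
  add 65.223.48.0/20 -> H2 at depth 20
  lookup 89.163.97.123: bits 01011001101000110110000101111011 walk d0:-→d1:-→d2:-→d3:-→d4:-→d5:-→d6:-→d7:-→d8:-→d9:-→d10:-→d11:-→d12:H2→d13:-→d14:-→d15:-→d16:-→d17:-→d18:-→d19:-→d20:-→d21:-→d22:-→d23:-→d24:H4→d25:-→d26:-→d27:-→d28:-→d29:-→d30:-→d31:-→d32:H1 -> H1
  del 65.223.48.0/20 (clear depth 20)
  add 65.0.0.0/8 -> H0 at depth 8
  del 65.223.52.114/32 (clear depth 32)
  lookup 89.163.97.123: bits 01011001101000110110000101111011 walk d0:-→d1:-→d2:-→d3:-→d4:-→d5:-→d6:-→d7:-→d8:-→d9:-→d10:-→d11:-→d12:H2→d13:-→d14:-→d15:-→d16:-→d17:-→d18:-→d19:-→d20:-→d21:-→d22:-→d23:-→d24:H4→d25:-→d26:-→d27:-→d28:-→d29:-→d30:-→d31:-→d32:H1 -> H1
  add 65.223.52.112/28 -> H4 at depth 28
  add 0.0.0.0/0 -> H0 at depth 0
  del 65.223.52.112/28 (clear depth 28)
  del 89.163.97.0/24 (clear depth 24)
  add 89.163.97.123/32 -> H4 at depth 32
  add 65.223.0.0/16 -> H4 at depth 16
  add 65.0.0.0/8 -> H0 at depth 8
  lookup 65.0.0.4: bits 01000001 walk d0:H0→d1:-→d2:-→d3:-→d4:-→d5:-→d6:-→d7:-→d8:H0 -> H0
  add 65.0.0.0/8 -> H4 at depth 8
  lookup 47.254.32.3: bits 001011111111111000100 walk d0:H0→d1:-→d2:-→d3:-→d4:-→d5:-→d6:-→d7:-→d8:-→d9:-→d10:-→d11:-→d12:-→d13:-→d14:-→d15:-→d16:-→d17:-→d18:-→d19:-→d20:-→d21:H2 -> H2
  add 89.163.96.0/20 -> H4 at depth 20
  add 47.254.32.0/20 -> H0 at depth 20
  add 65.223.52.0/24 -> H3 at depth 24
  lookup 69.89.55.191: bits 01000 walk d0:H0→d1:-→d2:-→d3:-→d4:-→d5:- -> H0
  lookup 65.223.52.9: bits 0100000111011111001101000 walk d0:H0→d1:-→d2:-→d3:-→d4:-→d5:-→d6:-→d7:-→d8:H4→d9:-→d10:-→d11:-→d12:-→d13:-→d14:-→d15:-→d16:H4→d17:-→d18:-→d19:-→d20:-→d21:-→d22:-→d23:-→d24:H3→d25:- -> H3
  add 64.0.0.0/2 -> H1 at depth 2
  add 47.254.37.128/26 -> H1 at depth 26
  add 65.223.52.112/28 -> H0 at depth 28

== LOOKUPS ==
["H1","H1","H0","H2","H0","H3"]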